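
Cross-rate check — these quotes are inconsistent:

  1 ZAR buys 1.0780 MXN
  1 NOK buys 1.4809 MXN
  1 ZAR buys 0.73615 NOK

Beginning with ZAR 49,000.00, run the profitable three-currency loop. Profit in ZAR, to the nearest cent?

Profitable loop is ZAR → NOK → MXN → ZAR:
ZAR 49,000.00 × 0.73615 = NOK 36,071.35
NOK 36,071.35 × 1.4809 = MXN 53,418.06
MXN 53,418.06 ÷ 1.0780 = ZAR 49,552.93
Profit = ZAR 49,552.93 − ZAR 49,000.00

Profit: ZAR 552.93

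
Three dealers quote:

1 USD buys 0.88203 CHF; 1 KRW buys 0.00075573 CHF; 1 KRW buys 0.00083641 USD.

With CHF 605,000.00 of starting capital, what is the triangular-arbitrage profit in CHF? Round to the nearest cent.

Profitable loop is CHF → USD → KRW → CHF:
CHF 605,000.00 ÷ 0.88203 = USD 685,917.71
USD 685,917.71 ÷ 0.00083641 = KRW 820,073,544
KRW 820,073,544 × 0.00075573 = CHF 619,754.18
Profit = CHF 619,754.18 − CHF 605,000.00

Profit: CHF 14,754.18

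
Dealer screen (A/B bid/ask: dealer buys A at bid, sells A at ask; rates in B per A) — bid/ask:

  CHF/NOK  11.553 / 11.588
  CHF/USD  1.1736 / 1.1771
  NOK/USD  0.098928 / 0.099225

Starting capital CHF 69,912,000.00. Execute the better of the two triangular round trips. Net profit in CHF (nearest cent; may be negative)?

Net profit: CHF 1,445,928.33

Best loop CHF → USD → NOK → CHF:
CHF 69,912,000.00 × 1.1736 (sell CHF at bid) = USD 82,048,723.20
USD 82,048,723.20 ÷ 0.099225 (buy NOK at ask) = NOK 826,895,673.47
NOK 826,895,673.47 ÷ 11.588 (buy CHF at ask) = CHF 71,357,928.33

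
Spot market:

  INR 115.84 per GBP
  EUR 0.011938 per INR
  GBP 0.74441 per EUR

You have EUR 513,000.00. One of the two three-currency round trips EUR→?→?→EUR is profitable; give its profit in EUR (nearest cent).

Profitable loop is EUR → GBP → INR → EUR:
EUR 513,000.00 × 0.74441 = GBP 381,882.33
GBP 381,882.33 × 115.84 = INR 44,237,249.11
INR 44,237,249.11 × 0.011938 = EUR 528,104.28
Profit = EUR 528,104.28 − EUR 513,000.00

Profit: EUR 15,104.28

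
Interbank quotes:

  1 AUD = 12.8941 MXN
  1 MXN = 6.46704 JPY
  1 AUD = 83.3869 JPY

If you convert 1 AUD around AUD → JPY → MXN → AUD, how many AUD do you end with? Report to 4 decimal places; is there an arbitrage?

Around AUD → JPY → MXN → AUD: 1 × 83.3869 ÷ 6.46704 ÷ 12.8941 = 1.000003
Product ≈ 1 (deviation 0.000%, within rounding noise).

1.0000 (no arbitrage)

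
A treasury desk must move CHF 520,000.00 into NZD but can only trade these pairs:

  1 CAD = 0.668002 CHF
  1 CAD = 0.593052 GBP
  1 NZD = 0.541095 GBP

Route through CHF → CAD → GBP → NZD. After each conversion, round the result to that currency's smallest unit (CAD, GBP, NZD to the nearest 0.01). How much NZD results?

CHF 520,000.00 ÷ 0.668002 = CAD 778,440.78
CAD 778,440.78 × 0.593052 = GBP 461,655.86
GBP 461,655.86 ÷ 0.541095 = NZD 853,188.18

NZD 853,188.18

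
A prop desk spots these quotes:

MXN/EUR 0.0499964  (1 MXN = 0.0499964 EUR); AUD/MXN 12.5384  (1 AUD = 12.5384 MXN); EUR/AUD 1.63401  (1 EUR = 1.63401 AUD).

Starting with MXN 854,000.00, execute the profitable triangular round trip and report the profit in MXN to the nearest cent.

Profit: MXN 20,769.10

Profitable loop is MXN → EUR → AUD → MXN:
MXN 854,000.00 × 0.0499964 = EUR 42,696.93
EUR 42,696.93 × 1.63401 = AUD 69,767.20
AUD 69,767.20 × 12.5384 = MXN 874,769.10
Profit = MXN 874,769.10 − MXN 854,000.00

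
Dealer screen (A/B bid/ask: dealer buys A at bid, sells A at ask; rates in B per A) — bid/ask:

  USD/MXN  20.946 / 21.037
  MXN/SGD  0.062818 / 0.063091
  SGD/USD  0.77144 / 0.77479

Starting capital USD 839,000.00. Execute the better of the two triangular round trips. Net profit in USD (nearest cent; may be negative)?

Net profit: USD 12,626.80

Best loop USD → MXN → SGD → USD:
USD 839,000.00 × 20.946 (sell USD at bid) = MXN 17,573,694.00
MXN 17,573,694.00 × 0.062818 (sell MXN at bid) = SGD 1,103,944.31
SGD 1,103,944.31 × 0.77144 (sell SGD at bid) = USD 851,626.80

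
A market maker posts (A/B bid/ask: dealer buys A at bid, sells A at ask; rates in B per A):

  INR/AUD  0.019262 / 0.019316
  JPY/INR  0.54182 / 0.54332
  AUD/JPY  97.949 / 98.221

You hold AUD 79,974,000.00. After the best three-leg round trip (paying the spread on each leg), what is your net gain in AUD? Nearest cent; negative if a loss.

Best loop AUD → JPY → INR → AUD:
AUD 79,974,000.00 × 97.949 (sell AUD at bid) = JPY 7,833,373,326
JPY 7,833,373,326 × 0.54182 (sell JPY at bid) = INR 4,244,278,335.49
INR 4,244,278,335.49 × 0.019262 (sell INR at bid) = AUD 81,753,289.30

Net profit: AUD 1,779,289.30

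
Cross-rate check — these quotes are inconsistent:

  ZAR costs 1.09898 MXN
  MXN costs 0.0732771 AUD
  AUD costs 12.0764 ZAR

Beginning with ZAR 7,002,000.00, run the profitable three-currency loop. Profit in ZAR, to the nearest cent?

Profitable loop is ZAR → AUD → MXN → ZAR:
ZAR 7,002,000.00 ÷ 12.0764 = AUD 579,808.55
AUD 579,808.55 ÷ 0.0732771 = MXN 7,912,547.74
MXN 7,912,547.74 ÷ 1.09898 = ZAR 7,199,901.49
Profit = ZAR 7,199,901.49 − ZAR 7,002,000.00

Profit: ZAR 197,901.49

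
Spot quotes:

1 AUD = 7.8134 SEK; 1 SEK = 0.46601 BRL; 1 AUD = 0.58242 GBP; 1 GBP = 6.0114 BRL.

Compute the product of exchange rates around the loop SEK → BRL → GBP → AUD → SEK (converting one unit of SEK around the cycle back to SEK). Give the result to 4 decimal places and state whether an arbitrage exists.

1.0400 (arbitrage exists)

Around SEK → BRL → GBP → AUD → SEK: 1 × 0.46601 ÷ 6.0114 ÷ 0.58242 × 7.8134 = 1.039976
Product > 1; profitable direction is SEK → BRL → GBP → AUD → SEK.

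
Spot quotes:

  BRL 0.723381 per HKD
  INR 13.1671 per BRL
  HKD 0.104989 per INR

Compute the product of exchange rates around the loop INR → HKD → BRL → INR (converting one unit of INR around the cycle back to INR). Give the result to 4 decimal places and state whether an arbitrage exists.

Around INR → HKD → BRL → INR: 1 × 0.104989 × 0.723381 × 13.1671 = 1.000002
Product ≈ 1 (deviation 0.000%, within rounding noise).

1.0000 (no arbitrage)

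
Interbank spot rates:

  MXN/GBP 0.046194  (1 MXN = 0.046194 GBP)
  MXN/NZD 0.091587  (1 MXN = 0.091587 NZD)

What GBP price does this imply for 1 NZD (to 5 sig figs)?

NZD/GBP = 0.50437

1 NZD ÷ 0.091587 = 10.9186 MXN
10.9186 MXN × 0.046194 = 0.504373 GBP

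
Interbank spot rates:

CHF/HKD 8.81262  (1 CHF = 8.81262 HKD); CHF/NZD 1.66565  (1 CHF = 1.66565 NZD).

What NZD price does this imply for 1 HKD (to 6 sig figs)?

HKD/NZD = 0.189007

1 HKD ÷ 8.81262 = 0.113474 CHF
0.113474 CHF × 1.66565 = 0.189007 NZD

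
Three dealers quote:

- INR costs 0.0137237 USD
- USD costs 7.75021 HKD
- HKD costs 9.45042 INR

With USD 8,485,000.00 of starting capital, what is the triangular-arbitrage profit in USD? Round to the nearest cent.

Profitable loop is USD → HKD → INR → USD:
USD 8,485,000.00 × 7.75021 = HKD 65,760,531.85
HKD 65,760,531.85 × 9.45042 = INR 621,464,645.41
INR 621,464,645.41 × 0.0137237 = USD 8,528,794.35
Profit = USD 8,528,794.35 − USD 8,485,000.00

Profit: USD 43,794.35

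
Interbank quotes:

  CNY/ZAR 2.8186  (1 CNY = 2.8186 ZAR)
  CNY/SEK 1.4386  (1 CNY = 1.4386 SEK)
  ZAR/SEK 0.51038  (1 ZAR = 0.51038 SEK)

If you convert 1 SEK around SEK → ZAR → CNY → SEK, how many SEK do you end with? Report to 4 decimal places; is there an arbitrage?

1.0000 (no arbitrage)

Around SEK → ZAR → CNY → SEK: 1 ÷ 0.51038 ÷ 2.8186 × 1.4386 = 1.000030
Product ≈ 1 (deviation 0.003%, within rounding noise).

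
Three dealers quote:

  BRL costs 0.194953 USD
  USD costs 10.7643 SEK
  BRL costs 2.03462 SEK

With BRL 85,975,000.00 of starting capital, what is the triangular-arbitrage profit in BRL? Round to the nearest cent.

Profit: BRL 2,700,692.95

Profitable loop is BRL → USD → SEK → BRL:
BRL 85,975,000.00 × 0.194953 = USD 16,761,084.17
USD 16,761,084.17 × 10.7643 = SEK 180,421,338.38
SEK 180,421,338.38 ÷ 2.03462 = BRL 88,675,692.95
Profit = BRL 88,675,692.95 − BRL 85,975,000.00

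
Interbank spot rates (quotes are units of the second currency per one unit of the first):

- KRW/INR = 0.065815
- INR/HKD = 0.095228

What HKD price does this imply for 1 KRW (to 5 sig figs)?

1 KRW × 0.065815 = 0.065815 INR
0.065815 INR × 0.095228 = 0.00626743 HKD

KRW/HKD = 0.0062674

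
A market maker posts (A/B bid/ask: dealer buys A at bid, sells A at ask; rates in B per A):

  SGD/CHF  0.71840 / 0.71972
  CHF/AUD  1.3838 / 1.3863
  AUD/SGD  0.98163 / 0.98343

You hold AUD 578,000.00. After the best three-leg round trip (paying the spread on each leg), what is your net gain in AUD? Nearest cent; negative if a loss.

Best loop AUD → CHF → SGD → AUD:
AUD 578,000.00 ÷ 1.3863 (buy CHF at ask) = CHF 416,937.17
CHF 416,937.17 ÷ 0.71972 (buy SGD at ask) = SGD 579,304.69
SGD 579,304.69 ÷ 0.98343 (buy AUD at ask) = AUD 589,065.50

Net profit: AUD 11,065.50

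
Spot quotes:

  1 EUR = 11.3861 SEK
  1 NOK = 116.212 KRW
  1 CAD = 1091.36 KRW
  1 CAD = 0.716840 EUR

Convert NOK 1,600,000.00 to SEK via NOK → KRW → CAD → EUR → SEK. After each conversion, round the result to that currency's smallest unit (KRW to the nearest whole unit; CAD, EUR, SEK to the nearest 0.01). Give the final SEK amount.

NOK 1,600,000.00 × 116.212 = KRW 185,939,200
KRW 185,939,200 ÷ 1091.36 = CAD 170,373.85
CAD 170,373.85 × 0.716840 = EUR 122,130.79
EUR 122,130.79 × 11.3861 = SEK 1,390,593.39

SEK 1,390,593.39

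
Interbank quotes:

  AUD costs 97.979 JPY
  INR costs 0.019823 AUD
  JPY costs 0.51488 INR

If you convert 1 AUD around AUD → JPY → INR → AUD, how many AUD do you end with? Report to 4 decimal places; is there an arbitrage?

1.0000 (no arbitrage)

Around AUD → JPY → INR → AUD: 1 × 97.979 × 0.51488 × 0.019823 = 1.000019
Product ≈ 1 (deviation 0.002%, within rounding noise).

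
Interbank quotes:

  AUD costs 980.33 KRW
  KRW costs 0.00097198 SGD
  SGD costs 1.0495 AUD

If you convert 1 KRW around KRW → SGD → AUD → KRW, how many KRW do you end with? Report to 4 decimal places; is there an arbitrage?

1.0000 (no arbitrage)

Around KRW → SGD → AUD → KRW: 1 × 0.00097198 × 1.0495 × 980.33 = 1.000028
Product ≈ 1 (deviation 0.003%, within rounding noise).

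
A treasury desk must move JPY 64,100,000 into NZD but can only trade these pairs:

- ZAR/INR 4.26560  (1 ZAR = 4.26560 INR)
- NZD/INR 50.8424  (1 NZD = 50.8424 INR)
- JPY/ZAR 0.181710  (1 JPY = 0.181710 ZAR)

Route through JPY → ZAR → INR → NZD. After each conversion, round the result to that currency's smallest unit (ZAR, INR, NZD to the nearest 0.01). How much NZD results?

JPY 64,100,000 × 0.181710 = ZAR 11,647,611.00
ZAR 11,647,611.00 × 4.26560 = INR 49,684,049.48
INR 49,684,049.48 ÷ 50.8424 = NZD 977,216.84

NZD 977,216.84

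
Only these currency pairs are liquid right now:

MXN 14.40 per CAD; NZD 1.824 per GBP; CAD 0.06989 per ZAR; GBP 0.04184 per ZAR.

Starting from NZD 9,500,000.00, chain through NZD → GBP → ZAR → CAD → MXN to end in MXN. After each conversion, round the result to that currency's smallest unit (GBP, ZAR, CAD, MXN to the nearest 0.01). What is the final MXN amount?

MXN 125,280,831.60

NZD 9,500,000.00 ÷ 1.824 = GBP 5,208,333.33
GBP 5,208,333.33 ÷ 0.04184 = ZAR 124,482,154.16
ZAR 124,482,154.16 × 0.06989 = CAD 8,700,057.75
CAD 8,700,057.75 × 14.40 = MXN 125,280,831.60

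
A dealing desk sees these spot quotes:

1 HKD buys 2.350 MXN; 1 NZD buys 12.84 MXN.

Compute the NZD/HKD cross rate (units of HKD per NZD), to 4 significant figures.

NZD/HKD = 5.464

1 NZD × 12.84 = 12.84 MXN
12.84 MXN ÷ 2.350 = 5.46383 HKD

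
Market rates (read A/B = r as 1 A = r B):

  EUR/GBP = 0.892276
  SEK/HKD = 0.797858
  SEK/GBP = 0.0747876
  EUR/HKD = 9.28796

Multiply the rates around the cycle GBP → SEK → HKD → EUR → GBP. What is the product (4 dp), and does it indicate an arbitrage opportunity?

1.0249 (arbitrage exists)

Around GBP → SEK → HKD → EUR → GBP: 1 ÷ 0.0747876 × 0.797858 ÷ 9.28796 × 0.892276 = 1.024884
Product > 1; profitable direction is GBP → SEK → HKD → EUR → GBP.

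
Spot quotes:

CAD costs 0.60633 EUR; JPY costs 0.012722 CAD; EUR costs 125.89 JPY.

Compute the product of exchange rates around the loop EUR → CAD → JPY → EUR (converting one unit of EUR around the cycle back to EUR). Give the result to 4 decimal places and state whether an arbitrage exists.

1.0298 (arbitrage exists)

Around EUR → CAD → JPY → EUR: 1 ÷ 0.60633 ÷ 0.012722 ÷ 125.89 = 1.029780
Product > 1; profitable direction is EUR → CAD → JPY → EUR.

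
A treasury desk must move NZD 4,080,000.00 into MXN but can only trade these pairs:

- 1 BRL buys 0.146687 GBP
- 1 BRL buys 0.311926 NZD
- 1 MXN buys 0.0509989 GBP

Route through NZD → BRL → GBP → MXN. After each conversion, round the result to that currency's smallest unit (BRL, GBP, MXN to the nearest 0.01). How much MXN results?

MXN 37,621,785.57

NZD 4,080,000.00 ÷ 0.311926 = BRL 13,080,025.39
BRL 13,080,025.39 × 0.146687 = GBP 1,918,669.68
GBP 1,918,669.68 ÷ 0.0509989 = MXN 37,621,785.57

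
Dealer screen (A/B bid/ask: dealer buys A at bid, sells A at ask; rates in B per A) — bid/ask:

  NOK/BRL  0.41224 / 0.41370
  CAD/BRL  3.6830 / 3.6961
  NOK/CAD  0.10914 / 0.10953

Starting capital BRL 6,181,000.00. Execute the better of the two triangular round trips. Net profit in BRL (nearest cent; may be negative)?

Best loop BRL → CAD → NOK → BRL:
BRL 6,181,000.00 ÷ 3.6961 (buy CAD at ask) = CAD 1,672,303.24
CAD 1,672,303.24 ÷ 0.10953 (buy NOK at ask) = NOK 15,267,992.68
NOK 15,267,992.68 × 0.41224 (sell NOK at bid) = BRL 6,294,077.30

Net profit: BRL 113,077.30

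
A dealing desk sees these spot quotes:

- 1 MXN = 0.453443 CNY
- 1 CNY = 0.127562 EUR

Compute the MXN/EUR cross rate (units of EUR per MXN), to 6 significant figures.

1 MXN × 0.453443 = 0.453443 CNY
0.453443 CNY × 0.127562 = 0.0578421 EUR

MXN/EUR = 0.0578421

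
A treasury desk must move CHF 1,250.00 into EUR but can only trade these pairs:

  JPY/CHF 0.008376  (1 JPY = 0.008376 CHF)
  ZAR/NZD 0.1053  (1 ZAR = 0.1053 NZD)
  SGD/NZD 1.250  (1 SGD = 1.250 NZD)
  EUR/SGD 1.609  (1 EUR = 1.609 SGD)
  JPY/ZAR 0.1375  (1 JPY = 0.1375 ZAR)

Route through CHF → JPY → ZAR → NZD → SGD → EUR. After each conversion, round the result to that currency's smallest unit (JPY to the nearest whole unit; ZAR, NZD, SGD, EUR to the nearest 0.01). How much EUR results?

EUR 1,074.33

CHF 1,250.00 ÷ 0.008376 = JPY 149,236
JPY 149,236 × 0.1375 = ZAR 20,519.95
ZAR 20,519.95 × 0.1053 = NZD 2,160.75
NZD 2,160.75 ÷ 1.250 = SGD 1,728.60
SGD 1,728.60 ÷ 1.609 = EUR 1,074.33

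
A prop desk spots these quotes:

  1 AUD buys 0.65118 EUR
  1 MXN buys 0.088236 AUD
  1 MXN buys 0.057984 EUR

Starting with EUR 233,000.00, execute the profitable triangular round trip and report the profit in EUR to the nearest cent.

Profit: EUR 2,134.97

Profitable loop is EUR → AUD → MXN → EUR:
EUR 233,000.00 ÷ 0.65118 = AUD 357,811.97
AUD 357,811.97 ÷ 0.088236 = MXN 4,055,169.91
MXN 4,055,169.91 × 0.057984 = EUR 235,134.97
Profit = EUR 235,134.97 − EUR 233,000.00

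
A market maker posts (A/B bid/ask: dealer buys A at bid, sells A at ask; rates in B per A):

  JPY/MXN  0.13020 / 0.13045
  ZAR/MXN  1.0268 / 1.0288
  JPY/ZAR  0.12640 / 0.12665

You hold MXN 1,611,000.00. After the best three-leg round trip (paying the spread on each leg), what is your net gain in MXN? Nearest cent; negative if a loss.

Net result: MXN -1,205.74 (no profitable arbitrage after spreads)

Best loop MXN → ZAR → JPY → MXN:
MXN 1,611,000.00 ÷ 1.0288 (buy ZAR at ask) = ZAR 1,565,902.02
ZAR 1,565,902.02 ÷ 0.12665 (buy JPY at ask) = JPY 12,364,011
JPY 12,364,011 × 0.13020 (sell JPY at bid) = MXN 1,609,794.26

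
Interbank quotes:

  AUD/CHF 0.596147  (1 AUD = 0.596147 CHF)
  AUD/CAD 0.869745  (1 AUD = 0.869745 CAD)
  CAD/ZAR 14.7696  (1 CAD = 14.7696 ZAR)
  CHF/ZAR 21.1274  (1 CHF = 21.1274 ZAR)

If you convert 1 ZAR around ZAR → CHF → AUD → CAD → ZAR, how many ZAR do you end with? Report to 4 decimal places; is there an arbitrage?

1.0199 (arbitrage exists)

Around ZAR → CHF → AUD → CAD → ZAR: 1 ÷ 21.1274 ÷ 0.596147 × 0.869745 × 14.7696 = 1.019909
Product > 1; profitable direction is ZAR → CHF → AUD → CAD → ZAR.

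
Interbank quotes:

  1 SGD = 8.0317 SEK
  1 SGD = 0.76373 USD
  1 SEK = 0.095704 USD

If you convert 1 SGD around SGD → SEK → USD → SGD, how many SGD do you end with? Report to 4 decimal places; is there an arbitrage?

1.0065 (arbitrage exists)

Around SGD → SEK → USD → SGD: 1 × 8.0317 × 0.095704 ÷ 0.76373 = 1.006463
Product > 1; profitable direction is SGD → SEK → USD → SGD.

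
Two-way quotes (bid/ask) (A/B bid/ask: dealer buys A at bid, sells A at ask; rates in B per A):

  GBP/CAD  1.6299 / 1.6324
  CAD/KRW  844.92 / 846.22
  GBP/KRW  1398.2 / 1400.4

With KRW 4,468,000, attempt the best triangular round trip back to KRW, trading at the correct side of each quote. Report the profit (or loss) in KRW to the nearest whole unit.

Net profit: KRW 54,438

Best loop KRW → CAD → GBP → KRW:
KRW 4,468,000 ÷ 846.22 (buy CAD at ask) = CAD 5,279.95
CAD 5,279.95 ÷ 1.6324 (buy GBP at ask) = GBP 3,234.47
GBP 3,234.47 × 1398.2 (sell GBP at bid) = KRW 4,522,438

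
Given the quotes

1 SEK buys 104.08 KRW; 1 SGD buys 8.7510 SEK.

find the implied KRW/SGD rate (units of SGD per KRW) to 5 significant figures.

KRW/SGD = 0.0010979

1 KRW ÷ 104.08 = 0.00960799 SEK
0.00960799 SEK ÷ 8.7510 = 0.00109793 SGD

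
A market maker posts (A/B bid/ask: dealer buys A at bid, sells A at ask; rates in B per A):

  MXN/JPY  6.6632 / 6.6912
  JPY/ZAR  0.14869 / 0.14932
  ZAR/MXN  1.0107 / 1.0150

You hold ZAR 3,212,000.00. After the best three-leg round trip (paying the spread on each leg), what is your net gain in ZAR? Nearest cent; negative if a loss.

Net profit: ZAR 4,343.41

Best loop ZAR → MXN → JPY → ZAR:
ZAR 3,212,000.00 × 1.0107 (sell ZAR at bid) = MXN 3,246,368.40
MXN 3,246,368.40 × 6.6632 (sell MXN at bid) = JPY 21,631,202
JPY 21,631,202 × 0.14869 (sell JPY at bid) = ZAR 3,216,343.41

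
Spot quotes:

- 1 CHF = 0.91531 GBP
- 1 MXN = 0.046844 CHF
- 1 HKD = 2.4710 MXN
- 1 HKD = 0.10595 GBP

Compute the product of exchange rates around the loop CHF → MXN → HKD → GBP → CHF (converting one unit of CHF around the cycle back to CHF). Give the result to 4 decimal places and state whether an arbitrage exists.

Around CHF → MXN → HKD → GBP → CHF: 1 ÷ 0.046844 ÷ 2.4710 × 0.10595 ÷ 0.91531 = 1.000014
Product ≈ 1 (deviation 0.001%, within rounding noise).

1.0000 (no arbitrage)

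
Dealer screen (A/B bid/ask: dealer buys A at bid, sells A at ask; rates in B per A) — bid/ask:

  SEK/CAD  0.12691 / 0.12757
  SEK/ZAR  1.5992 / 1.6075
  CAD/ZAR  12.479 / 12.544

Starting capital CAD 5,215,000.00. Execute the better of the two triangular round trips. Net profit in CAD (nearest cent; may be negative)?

Best loop CAD → SEK → ZAR → CAD:
CAD 5,215,000.00 ÷ 0.12757 (buy SEK at ask) = SEK 40,879,517.13
SEK 40,879,517.13 × 1.5992 (sell SEK at bid) = ZAR 65,374,523.79
ZAR 65,374,523.79 ÷ 12.544 (buy CAD at ask) = CAD 5,211,617.01

Net result: CAD -3,382.99 (no profitable arbitrage after spreads)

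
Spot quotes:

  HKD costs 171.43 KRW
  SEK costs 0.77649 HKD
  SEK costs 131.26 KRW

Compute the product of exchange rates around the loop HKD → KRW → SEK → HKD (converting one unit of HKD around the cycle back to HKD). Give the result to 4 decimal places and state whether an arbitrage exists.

1.0141 (arbitrage exists)

Around HKD → KRW → SEK → HKD: 1 × 171.43 ÷ 131.26 × 0.77649 = 1.014122
Product > 1; profitable direction is HKD → KRW → SEK → HKD.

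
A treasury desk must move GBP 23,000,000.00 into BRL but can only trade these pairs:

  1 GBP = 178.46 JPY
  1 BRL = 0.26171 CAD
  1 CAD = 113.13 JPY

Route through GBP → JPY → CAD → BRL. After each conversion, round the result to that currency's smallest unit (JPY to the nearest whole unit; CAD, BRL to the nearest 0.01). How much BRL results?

GBP 23,000,000.00 × 178.46 = JPY 4,104,580,000
JPY 4,104,580,000 ÷ 113.13 = CAD 36,281,976.49
CAD 36,281,976.49 ÷ 0.26171 = BRL 138,634,276.45

BRL 138,634,276.45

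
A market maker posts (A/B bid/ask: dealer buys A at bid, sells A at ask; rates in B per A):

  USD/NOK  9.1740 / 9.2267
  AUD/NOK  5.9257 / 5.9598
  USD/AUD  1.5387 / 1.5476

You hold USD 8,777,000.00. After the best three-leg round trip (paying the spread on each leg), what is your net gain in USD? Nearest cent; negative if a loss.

Net result: USD -46,996.31 (no profitable arbitrage after spreads)

Best loop USD → NOK → AUD → USD:
USD 8,777,000.00 × 9.1740 (sell USD at bid) = NOK 80,520,198.00
NOK 80,520,198.00 ÷ 5.9598 (buy AUD at ask) = AUD 13,510,553.71
AUD 13,510,553.71 ÷ 1.5476 (buy USD at ask) = USD 8,730,003.69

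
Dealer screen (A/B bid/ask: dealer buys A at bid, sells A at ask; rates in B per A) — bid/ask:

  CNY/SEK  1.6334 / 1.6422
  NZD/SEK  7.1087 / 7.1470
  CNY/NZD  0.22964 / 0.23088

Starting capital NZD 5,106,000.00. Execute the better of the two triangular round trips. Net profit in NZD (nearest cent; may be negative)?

Net result: NZD -30,340.41 (no profitable arbitrage after spreads)

Best loop NZD → SEK → CNY → NZD:
NZD 5,106,000.00 × 7.1087 (sell NZD at bid) = SEK 36,297,022.20
SEK 36,297,022.20 ÷ 1.6422 (buy CNY at ask) = CNY 22,102,680.67
CNY 22,102,680.67 × 0.22964 (sell CNY at bid) = NZD 5,075,659.59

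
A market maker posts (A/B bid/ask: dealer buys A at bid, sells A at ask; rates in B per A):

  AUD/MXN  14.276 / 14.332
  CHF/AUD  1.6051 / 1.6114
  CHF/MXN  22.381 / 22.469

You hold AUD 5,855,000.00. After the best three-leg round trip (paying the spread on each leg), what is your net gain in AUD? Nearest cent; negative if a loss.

Best loop AUD → MXN → CHF → AUD:
AUD 5,855,000.00 × 14.276 (sell AUD at bid) = MXN 83,585,980.00
MXN 83,585,980.00 ÷ 22.469 (buy CHF at ask) = CHF 3,720,057.86
CHF 3,720,057.86 × 1.6051 (sell CHF at bid) = AUD 5,971,064.87

Net profit: AUD 116,064.87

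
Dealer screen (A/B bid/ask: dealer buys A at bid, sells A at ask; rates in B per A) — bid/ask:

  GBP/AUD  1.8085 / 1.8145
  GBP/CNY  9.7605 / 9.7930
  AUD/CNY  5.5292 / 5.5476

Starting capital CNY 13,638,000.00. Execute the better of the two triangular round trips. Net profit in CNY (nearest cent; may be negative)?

Net profit: CNY 287,658.61

Best loop CNY → GBP → AUD → CNY:
CNY 13,638,000.00 ÷ 9.7930 (buy GBP at ask) = GBP 1,392,627.39
GBP 1,392,627.39 × 1.8085 (sell GBP at bid) = AUD 2,518,566.63
AUD 2,518,566.63 × 5.5292 (sell AUD at bid) = CNY 13,925,658.61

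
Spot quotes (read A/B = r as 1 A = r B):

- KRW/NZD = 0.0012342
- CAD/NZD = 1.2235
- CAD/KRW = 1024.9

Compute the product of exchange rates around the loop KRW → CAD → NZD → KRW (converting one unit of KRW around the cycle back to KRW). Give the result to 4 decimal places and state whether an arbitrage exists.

Around KRW → CAD → NZD → KRW: 1 ÷ 1024.9 × 1.2235 ÷ 0.0012342 = 0.967246
Product < 1; profitable direction is KRW → NZD → CAD → KRW.

0.9672 (arbitrage exists)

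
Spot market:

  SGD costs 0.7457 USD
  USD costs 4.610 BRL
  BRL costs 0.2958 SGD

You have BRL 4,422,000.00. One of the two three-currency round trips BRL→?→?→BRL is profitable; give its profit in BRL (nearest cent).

Profitable loop is BRL → SGD → USD → BRL:
BRL 4,422,000.00 × 0.2958 = SGD 1,308,027.60
SGD 1,308,027.60 × 0.7457 = USD 975,396.18
USD 975,396.18 × 4.610 = BRL 4,496,576.40
Profit = BRL 4,496,576.40 − BRL 4,422,000.00

Profit: BRL 74,576.40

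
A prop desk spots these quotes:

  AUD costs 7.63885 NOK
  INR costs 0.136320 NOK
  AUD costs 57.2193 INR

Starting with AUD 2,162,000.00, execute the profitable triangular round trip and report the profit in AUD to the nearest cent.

Profitable loop is AUD → INR → NOK → AUD:
AUD 2,162,000.00 × 57.2193 = INR 123,708,126.60
INR 123,708,126.60 × 0.136320 = NOK 16,863,891.82
NOK 16,863,891.82 ÷ 7.63885 = AUD 2,207,647.99
Profit = AUD 2,207,647.99 − AUD 2,162,000.00

Profit: AUD 45,647.99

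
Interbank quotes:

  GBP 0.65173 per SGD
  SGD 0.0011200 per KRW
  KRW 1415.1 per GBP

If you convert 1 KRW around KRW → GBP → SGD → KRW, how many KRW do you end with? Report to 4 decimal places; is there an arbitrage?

Around KRW → GBP → SGD → KRW: 1 ÷ 1415.1 ÷ 0.65173 ÷ 0.0011200 = 0.968115
Product < 1; profitable direction is KRW → SGD → GBP → KRW.

0.9681 (arbitrage exists)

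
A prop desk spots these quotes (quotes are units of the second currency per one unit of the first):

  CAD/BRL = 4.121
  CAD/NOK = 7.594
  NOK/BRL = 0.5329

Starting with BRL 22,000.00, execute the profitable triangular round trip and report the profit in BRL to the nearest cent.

Profit: BRL 403.14

Profitable loop is BRL → NOK → CAD → BRL:
BRL 22,000.00 ÷ 0.5329 = NOK 41,283.54
NOK 41,283.54 ÷ 7.594 = CAD 5,436.34
CAD 5,436.34 × 4.121 = BRL 22,403.14
Profit = BRL 22,403.14 − BRL 22,000.00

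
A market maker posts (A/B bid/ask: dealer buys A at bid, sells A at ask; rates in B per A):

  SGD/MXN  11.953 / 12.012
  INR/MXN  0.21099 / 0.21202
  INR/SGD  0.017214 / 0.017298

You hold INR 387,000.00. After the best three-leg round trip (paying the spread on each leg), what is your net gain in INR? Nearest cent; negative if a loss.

Net profit: INR 5,972.01

Best loop INR → MXN → SGD → INR:
INR 387,000.00 × 0.21099 (sell INR at bid) = MXN 81,653.13
MXN 81,653.13 ÷ 12.012 (buy SGD at ask) = SGD 6,797.63
SGD 6,797.63 ÷ 0.017298 (buy INR at ask) = INR 392,972.01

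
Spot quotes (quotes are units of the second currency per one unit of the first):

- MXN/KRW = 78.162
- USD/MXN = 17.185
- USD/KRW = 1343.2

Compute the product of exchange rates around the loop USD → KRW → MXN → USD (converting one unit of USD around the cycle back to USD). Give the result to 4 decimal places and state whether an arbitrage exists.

Around USD → KRW → MXN → USD: 1 × 1343.2 ÷ 78.162 ÷ 17.185 = 0.999990
Product ≈ 1 (deviation 0.001%, within rounding noise).

1.0000 (no arbitrage)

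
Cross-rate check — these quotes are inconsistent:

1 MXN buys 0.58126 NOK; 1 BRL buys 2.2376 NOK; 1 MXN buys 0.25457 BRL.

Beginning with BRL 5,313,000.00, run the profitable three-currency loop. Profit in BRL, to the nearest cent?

Profit: BRL 108,513.92

Profitable loop is BRL → MXN → NOK → BRL:
BRL 5,313,000.00 ÷ 0.25457 = MXN 20,870,487.49
MXN 20,870,487.49 × 0.58126 = NOK 12,131,179.56
NOK 12,131,179.56 ÷ 2.2376 = BRL 5,421,513.92
Profit = BRL 5,421,513.92 − BRL 5,313,000.00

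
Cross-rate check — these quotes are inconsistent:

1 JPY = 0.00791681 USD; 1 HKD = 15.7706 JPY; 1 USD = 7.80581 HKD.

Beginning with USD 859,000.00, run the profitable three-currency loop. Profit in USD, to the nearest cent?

Profitable loop is USD → JPY → HKD → USD:
USD 859,000.00 ÷ 0.00791681 = JPY 108,503,299
JPY 108,503,299 ÷ 15.7706 = HKD 6,880,099.60
HKD 6,880,099.60 ÷ 7.80581 = USD 881,407.52
Profit = USD 881,407.52 − USD 859,000.00

Profit: USD 22,407.52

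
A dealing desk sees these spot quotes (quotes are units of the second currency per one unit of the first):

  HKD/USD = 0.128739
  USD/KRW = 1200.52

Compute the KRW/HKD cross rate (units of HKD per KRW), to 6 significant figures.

KRW/HKD = 0.00647024

1 KRW ÷ 1200.52 = 0.000832972 USD
0.000832972 USD ÷ 0.128739 = 0.00647024 HKD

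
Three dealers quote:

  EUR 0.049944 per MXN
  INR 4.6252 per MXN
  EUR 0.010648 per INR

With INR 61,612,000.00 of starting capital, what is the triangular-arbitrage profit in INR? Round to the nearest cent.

Profit: INR 869,301.76

Profitable loop is INR → MXN → EUR → INR:
INR 61,612,000.00 ÷ 4.6252 = MXN 13,320,937.47
MXN 13,320,937.47 × 0.049944 = EUR 665,300.90
EUR 665,300.90 ÷ 0.010648 = INR 62,481,301.76
Profit = INR 62,481,301.76 − INR 61,612,000.00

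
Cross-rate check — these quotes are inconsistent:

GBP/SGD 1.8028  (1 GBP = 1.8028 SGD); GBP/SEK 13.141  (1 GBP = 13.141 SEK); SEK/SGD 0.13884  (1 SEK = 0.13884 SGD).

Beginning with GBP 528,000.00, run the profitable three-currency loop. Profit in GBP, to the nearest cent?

Profitable loop is GBP → SEK → SGD → GBP:
GBP 528,000.00 × 13.141 = SEK 6,938,448.00
SEK 6,938,448.00 × 0.13884 = SGD 963,334.12
SGD 963,334.12 ÷ 1.8028 = GBP 534,354.40
Profit = GBP 534,354.40 − GBP 528,000.00

Profit: GBP 6,354.40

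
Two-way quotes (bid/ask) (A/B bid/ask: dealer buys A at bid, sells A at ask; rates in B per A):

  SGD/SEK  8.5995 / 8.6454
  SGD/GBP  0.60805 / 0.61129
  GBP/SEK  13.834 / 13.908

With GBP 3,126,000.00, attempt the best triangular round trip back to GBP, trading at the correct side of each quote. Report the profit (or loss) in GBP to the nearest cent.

Net profit: GBP 35,915.08

Best loop GBP → SGD → SEK → GBP:
GBP 3,126,000.00 ÷ 0.61129 (buy SGD at ask) = SGD 5,113,775.79
SGD 5,113,775.79 × 8.5995 (sell SGD at bid) = SEK 43,975,914.87
SEK 43,975,914.87 ÷ 13.908 (buy GBP at ask) = GBP 3,161,915.08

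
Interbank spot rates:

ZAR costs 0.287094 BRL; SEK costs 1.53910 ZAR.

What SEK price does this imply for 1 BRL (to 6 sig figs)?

BRL/SEK = 2.26313

1 BRL ÷ 0.287094 = 3.48318 ZAR
3.48318 ZAR ÷ 1.53910 = 2.26313 SEK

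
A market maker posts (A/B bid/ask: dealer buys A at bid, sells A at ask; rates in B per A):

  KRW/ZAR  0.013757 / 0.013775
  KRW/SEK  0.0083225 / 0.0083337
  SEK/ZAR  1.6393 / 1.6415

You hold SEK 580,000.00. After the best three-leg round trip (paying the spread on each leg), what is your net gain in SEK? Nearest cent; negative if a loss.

Net profit: SEK 3,274.49

Best loop SEK → KRW → ZAR → SEK:
SEK 580,000.00 ÷ 0.0083337 (buy KRW at ask) = KRW 69,596,938
KRW 69,596,938 × 0.013757 (sell KRW at bid) = ZAR 957,445.07
ZAR 957,445.07 ÷ 1.6415 (buy SEK at ask) = SEK 583,274.49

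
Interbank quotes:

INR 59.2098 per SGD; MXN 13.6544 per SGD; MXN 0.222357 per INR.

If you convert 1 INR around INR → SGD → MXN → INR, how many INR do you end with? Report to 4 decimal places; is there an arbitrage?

Around INR → SGD → MXN → INR: 1 ÷ 59.2098 × 13.6544 ÷ 0.222357 = 1.037118
Product > 1; profitable direction is INR → SGD → MXN → INR.

1.0371 (arbitrage exists)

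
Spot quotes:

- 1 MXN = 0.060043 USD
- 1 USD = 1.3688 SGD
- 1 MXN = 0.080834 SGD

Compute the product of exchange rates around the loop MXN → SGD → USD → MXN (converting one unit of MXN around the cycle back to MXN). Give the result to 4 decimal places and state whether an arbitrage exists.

0.9835 (arbitrage exists)

Around MXN → SGD → USD → MXN: 1 × 0.080834 ÷ 1.3688 ÷ 0.060043 = 0.983539
Product < 1; profitable direction is MXN → USD → SGD → MXN.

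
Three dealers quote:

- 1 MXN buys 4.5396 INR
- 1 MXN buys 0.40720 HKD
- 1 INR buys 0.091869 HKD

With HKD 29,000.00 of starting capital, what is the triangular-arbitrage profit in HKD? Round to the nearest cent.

Profit: HKD 701.39

Profitable loop is HKD → MXN → INR → HKD:
HKD 29,000.00 ÷ 0.40720 = MXN 71,218.07
MXN 71,218.07 × 4.5396 = INR 323,301.57
INR 323,301.57 × 0.091869 = HKD 29,701.39
Profit = HKD 29,701.39 − HKD 29,000.00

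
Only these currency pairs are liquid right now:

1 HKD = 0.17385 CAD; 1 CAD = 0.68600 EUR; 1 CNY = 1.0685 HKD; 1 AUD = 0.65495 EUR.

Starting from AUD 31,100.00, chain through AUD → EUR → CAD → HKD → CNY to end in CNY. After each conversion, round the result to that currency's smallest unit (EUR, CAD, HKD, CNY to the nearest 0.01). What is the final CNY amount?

CNY 159,843.53

AUD 31,100.00 × 0.65495 = EUR 20,368.94
EUR 20,368.94 ÷ 0.68600 = CAD 29,692.33
CAD 29,692.33 ÷ 0.17385 = HKD 170,792.81
HKD 170,792.81 ÷ 1.0685 = CNY 159,843.53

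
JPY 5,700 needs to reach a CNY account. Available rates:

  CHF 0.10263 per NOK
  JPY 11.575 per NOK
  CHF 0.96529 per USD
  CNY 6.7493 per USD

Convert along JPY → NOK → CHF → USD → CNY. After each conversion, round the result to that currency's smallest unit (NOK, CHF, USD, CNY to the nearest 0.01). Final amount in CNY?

CNY 353.39

JPY 5,700 ÷ 11.575 = NOK 492.44
NOK 492.44 × 0.10263 = CHF 50.54
CHF 50.54 ÷ 0.96529 = USD 52.36
USD 52.36 × 6.7493 = CNY 353.39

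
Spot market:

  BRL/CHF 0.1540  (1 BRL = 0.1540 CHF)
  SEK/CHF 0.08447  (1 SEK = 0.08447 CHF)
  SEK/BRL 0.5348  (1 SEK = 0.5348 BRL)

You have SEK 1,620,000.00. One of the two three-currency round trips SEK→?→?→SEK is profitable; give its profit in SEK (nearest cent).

Profitable loop is SEK → CHF → BRL → SEK:
SEK 1,620,000.00 × 0.08447 = CHF 136,841.40
CHF 136,841.40 ÷ 0.1540 = BRL 888,580.52
BRL 888,580.52 ÷ 0.5348 = SEK 1,661,519.30
Profit = SEK 1,661,519.30 − SEK 1,620,000.00

Profit: SEK 41,519.30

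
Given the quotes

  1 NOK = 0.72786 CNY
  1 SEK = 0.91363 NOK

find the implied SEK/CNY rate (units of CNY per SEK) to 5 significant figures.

SEK/CNY = 0.66499

1 SEK × 0.91363 = 0.91363 NOK
0.91363 NOK × 0.72786 = 0.664995 CNY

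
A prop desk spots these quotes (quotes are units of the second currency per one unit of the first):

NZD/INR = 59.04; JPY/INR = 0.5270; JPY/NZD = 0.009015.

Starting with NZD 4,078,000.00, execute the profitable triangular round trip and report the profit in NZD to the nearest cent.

Profit: NZD 40,591.19

Profitable loop is NZD → INR → JPY → NZD:
NZD 4,078,000.00 × 59.04 = INR 240,765,120.00
INR 240,765,120.00 ÷ 0.5270 = JPY 456,859,810
JPY 456,859,810 × 0.009015 = NZD 4,118,591.19
Profit = NZD 4,118,591.19 − NZD 4,078,000.00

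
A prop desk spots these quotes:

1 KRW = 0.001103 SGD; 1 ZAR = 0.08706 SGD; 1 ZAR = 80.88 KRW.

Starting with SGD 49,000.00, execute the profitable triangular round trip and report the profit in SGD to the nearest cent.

Profit: SGD 1,210.45

Profitable loop is SGD → ZAR → KRW → SGD:
SGD 49,000.00 ÷ 0.08706 = ZAR 562,830.23
ZAR 562,830.23 × 80.88 = KRW 45,521,709
KRW 45,521,709 × 0.001103 = SGD 50,210.45
Profit = SGD 50,210.45 − SGD 49,000.00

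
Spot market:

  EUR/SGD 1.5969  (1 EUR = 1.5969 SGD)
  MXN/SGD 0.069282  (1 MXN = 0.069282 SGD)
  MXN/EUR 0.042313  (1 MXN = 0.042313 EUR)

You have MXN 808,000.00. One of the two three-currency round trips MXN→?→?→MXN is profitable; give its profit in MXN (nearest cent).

Profit: MXN 20,476.58

Profitable loop is MXN → SGD → EUR → MXN:
MXN 808,000.00 × 0.069282 = SGD 55,979.86
SGD 55,979.86 ÷ 1.5969 = EUR 35,055.33
EUR 35,055.33 ÷ 0.042313 = MXN 828,476.58
Profit = MXN 828,476.58 − MXN 808,000.00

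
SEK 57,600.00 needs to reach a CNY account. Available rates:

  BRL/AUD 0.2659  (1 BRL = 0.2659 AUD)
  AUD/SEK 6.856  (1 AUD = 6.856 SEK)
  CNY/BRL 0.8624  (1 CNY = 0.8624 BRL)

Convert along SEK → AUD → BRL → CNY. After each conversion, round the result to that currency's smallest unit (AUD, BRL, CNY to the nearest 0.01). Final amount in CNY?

CNY 36,637.40

SEK 57,600.00 ÷ 6.856 = AUD 8,401.40
AUD 8,401.40 ÷ 0.2659 = BRL 31,596.09
BRL 31,596.09 ÷ 0.8624 = CNY 36,637.40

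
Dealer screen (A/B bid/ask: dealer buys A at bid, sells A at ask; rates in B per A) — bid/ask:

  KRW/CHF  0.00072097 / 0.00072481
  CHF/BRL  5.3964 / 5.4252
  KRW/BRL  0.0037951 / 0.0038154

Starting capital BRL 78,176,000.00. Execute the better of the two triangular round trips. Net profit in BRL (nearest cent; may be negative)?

Net profit: BRL 1,541,688.50

Best loop BRL → KRW → CHF → BRL:
BRL 78,176,000.00 ÷ 0.0038154 (buy KRW at ask) = KRW 20,489,594,800
KRW 20,489,594,800 × 0.00072097 (sell KRW at bid) = CHF 14,772,383.16
CHF 14,772,383.16 × 5.3964 (sell CHF at bid) = BRL 79,717,688.50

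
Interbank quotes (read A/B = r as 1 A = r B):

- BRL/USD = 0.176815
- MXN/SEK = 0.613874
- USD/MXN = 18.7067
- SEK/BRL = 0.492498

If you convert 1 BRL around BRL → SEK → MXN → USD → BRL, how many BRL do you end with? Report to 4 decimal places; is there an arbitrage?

Around BRL → SEK → MXN → USD → BRL: 1 ÷ 0.492498 ÷ 0.613874 ÷ 18.7067 ÷ 0.176815 = 1.000000
Product ≈ 1 (deviation 0.000%, within rounding noise).

1.0000 (no arbitrage)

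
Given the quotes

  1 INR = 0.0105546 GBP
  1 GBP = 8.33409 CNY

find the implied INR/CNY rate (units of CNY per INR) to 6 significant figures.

1 INR × 0.0105546 = 0.0105546 GBP
0.0105546 GBP × 8.33409 = 0.087963 CNY

INR/CNY = 0.0879630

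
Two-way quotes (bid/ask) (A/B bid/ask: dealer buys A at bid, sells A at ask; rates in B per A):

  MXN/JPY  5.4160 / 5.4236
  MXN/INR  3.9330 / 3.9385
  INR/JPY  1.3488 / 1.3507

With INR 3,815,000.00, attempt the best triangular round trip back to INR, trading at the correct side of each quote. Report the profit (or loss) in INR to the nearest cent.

Net profit: INR 69,037.80

Best loop INR → MXN → JPY → INR:
INR 3,815,000.00 ÷ 3.9385 (buy MXN at ask) = MXN 968,642.88
MXN 968,642.88 × 5.4160 (sell MXN at bid) = JPY 5,246,170
JPY 5,246,170 ÷ 1.3507 (buy INR at ask) = INR 3,884,037.80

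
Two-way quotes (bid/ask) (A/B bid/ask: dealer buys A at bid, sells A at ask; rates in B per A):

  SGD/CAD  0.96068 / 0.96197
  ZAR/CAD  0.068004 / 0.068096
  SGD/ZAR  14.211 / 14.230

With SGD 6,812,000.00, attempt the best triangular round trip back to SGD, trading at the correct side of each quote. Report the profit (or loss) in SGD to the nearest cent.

Best loop SGD → ZAR → CAD → SGD:
SGD 6,812,000.00 × 14.211 (sell SGD at bid) = ZAR 96,805,332.00
ZAR 96,805,332.00 × 0.068004 (sell ZAR at bid) = CAD 6,583,149.80
CAD 6,583,149.80 ÷ 0.96197 (buy SGD at ask) = SGD 6,843,404.47

Net profit: SGD 31,404.47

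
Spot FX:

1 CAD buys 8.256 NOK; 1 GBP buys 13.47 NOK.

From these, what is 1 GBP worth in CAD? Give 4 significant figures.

GBP/CAD = 1.632

1 GBP × 13.47 = 13.47 NOK
13.47 NOK ÷ 8.256 = 1.63154 CAD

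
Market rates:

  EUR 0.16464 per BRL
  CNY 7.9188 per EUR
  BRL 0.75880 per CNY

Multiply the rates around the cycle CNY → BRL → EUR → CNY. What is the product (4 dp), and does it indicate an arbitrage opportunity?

0.9893 (arbitrage exists)

Around CNY → BRL → EUR → CNY: 1 × 0.75880 × 0.16464 × 7.9188 = 0.989286
Product < 1; profitable direction is CNY → EUR → BRL → CNY.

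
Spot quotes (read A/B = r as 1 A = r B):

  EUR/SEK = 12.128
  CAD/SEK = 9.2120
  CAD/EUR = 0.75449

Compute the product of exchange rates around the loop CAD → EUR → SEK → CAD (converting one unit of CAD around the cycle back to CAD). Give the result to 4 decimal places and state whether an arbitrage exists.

0.9933 (arbitrage exists)

Around CAD → EUR → SEK → CAD: 1 × 0.75449 × 12.128 ÷ 9.2120 = 0.993319
Product < 1; profitable direction is CAD → SEK → EUR → CAD.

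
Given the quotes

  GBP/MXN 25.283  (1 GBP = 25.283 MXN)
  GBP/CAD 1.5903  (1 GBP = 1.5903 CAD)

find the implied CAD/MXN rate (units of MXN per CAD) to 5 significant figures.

1 CAD ÷ 1.5903 = 0.628812 GBP
0.628812 GBP × 25.283 = 15.8983 MXN

CAD/MXN = 15.898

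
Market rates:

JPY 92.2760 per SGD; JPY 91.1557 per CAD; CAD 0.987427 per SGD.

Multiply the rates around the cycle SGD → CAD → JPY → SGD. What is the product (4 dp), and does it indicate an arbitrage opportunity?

0.9754 (arbitrage exists)

Around SGD → CAD → JPY → SGD: 1 × 0.987427 × 91.1557 ÷ 92.2760 = 0.975439
Product < 1; profitable direction is SGD → JPY → CAD → SGD.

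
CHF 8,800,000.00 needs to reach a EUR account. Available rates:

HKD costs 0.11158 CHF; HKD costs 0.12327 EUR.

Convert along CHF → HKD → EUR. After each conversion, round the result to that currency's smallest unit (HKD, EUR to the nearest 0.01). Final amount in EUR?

CHF 8,800,000.00 ÷ 0.11158 = HKD 78,867,180.50
HKD 78,867,180.50 × 0.12327 = EUR 9,721,957.34

EUR 9,721,957.34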